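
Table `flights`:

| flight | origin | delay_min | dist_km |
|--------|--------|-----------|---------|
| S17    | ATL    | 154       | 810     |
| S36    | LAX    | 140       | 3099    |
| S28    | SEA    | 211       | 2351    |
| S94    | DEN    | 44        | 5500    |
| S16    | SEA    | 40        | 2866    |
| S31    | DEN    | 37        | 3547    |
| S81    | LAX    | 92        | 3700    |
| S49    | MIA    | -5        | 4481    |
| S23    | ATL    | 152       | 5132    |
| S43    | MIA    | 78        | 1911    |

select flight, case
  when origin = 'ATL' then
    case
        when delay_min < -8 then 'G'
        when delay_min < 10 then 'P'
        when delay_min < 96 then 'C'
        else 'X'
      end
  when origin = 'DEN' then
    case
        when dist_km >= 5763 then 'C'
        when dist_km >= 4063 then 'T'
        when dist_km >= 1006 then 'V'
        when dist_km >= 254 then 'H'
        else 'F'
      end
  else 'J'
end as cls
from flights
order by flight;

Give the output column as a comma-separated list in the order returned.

flight=S16: origin='SEA' → outer ELSE → J
flight=S17: origin='ATL' → inner[ELSE] → X
flight=S23: origin='ATL' → inner[ELSE] → X
flight=S28: origin='SEA' → outer ELSE → J
flight=S31: origin='DEN' → inner[dist_km >= 1006] → V
flight=S36: origin='LAX' → outer ELSE → J
flight=S43: origin='MIA' → outer ELSE → J
flight=S49: origin='MIA' → outer ELSE → J
flight=S81: origin='LAX' → outer ELSE → J
flight=S94: origin='DEN' → inner[dist_km >= 4063] → T

J, X, X, J, V, J, J, J, J, T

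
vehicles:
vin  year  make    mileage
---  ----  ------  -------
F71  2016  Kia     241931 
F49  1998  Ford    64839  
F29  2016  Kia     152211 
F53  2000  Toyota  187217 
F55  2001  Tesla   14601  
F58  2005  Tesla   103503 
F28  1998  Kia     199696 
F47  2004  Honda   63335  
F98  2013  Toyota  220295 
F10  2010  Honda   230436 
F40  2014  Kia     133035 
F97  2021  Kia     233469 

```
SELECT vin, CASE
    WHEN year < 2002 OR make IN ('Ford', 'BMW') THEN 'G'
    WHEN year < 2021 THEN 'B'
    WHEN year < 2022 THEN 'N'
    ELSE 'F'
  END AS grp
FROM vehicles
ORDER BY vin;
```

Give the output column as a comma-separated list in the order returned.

vin=F10: year < 2021 → B
vin=F28: year < 2002 OR make IN ('Ford', 'BMW') → G
vin=F29: year < 2021 → B
vin=F40: year < 2021 → B
vin=F47: year < 2021 → B
vin=F49: year < 2002 OR make IN ('Ford', 'BMW') → G
vin=F53: year < 2002 OR make IN ('Ford', 'BMW') → G
vin=F55: year < 2002 OR make IN ('Ford', 'BMW') → G
vin=F58: year < 2021 → B
vin=F71: year < 2021 → B
vin=F97: year < 2022 → N
vin=F98: year < 2021 → B

B, G, B, B, B, G, G, G, B, B, N, B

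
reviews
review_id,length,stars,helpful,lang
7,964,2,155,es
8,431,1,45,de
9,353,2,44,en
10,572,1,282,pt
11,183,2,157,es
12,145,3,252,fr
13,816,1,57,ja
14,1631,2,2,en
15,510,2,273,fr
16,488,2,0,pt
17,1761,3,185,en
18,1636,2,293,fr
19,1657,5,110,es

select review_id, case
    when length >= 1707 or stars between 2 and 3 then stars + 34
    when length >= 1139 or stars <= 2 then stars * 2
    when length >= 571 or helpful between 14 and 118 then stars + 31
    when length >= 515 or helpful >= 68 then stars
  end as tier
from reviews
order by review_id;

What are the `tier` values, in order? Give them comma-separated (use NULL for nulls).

36, 2, 36, 2, 36, 37, 2, 36, 36, 36, 37, 36, 10

review_id=7: length >= 1707 or stars between 2 and 3 → 36
review_id=8: length >= 1139 or stars <= 2 → 2
review_id=9: length >= 1707 or stars between 2 and 3 → 36
review_id=10: length >= 1139 or stars <= 2 → 2
review_id=11: length >= 1707 or stars between 2 and 3 → 36
review_id=12: length >= 1707 or stars between 2 and 3 → 37
review_id=13: length >= 1139 or stars <= 2 → 2
review_id=14: length >= 1707 or stars between 2 and 3 → 36
review_id=15: length >= 1707 or stars between 2 and 3 → 36
review_id=16: length >= 1707 or stars between 2 and 3 → 36
review_id=17: length >= 1707 or stars between 2 and 3 → 37
review_id=18: length >= 1707 or stars between 2 and 3 → 36
review_id=19: length >= 1139 or stars <= 2 → 10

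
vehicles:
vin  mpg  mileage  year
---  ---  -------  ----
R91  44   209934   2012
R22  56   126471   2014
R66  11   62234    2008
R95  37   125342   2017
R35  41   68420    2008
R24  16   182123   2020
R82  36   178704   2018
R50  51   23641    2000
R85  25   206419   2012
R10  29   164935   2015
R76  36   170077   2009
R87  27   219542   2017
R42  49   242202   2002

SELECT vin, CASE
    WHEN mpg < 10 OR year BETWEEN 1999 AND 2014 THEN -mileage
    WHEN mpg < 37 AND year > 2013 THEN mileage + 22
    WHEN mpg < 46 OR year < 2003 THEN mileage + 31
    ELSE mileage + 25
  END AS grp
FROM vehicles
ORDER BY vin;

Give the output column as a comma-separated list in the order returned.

164957, -126471, 182145, -68420, -242202, -23641, -62234, -170077, 178726, -206419, 219564, -209934, 125373

vin=R10: mpg < 37 AND year > 2013 → 164957
vin=R22: mpg < 10 OR year BETWEEN 1999 AND 2014 → -126471
vin=R24: mpg < 37 AND year > 2013 → 182145
vin=R35: mpg < 10 OR year BETWEEN 1999 AND 2014 → -68420
vin=R42: mpg < 10 OR year BETWEEN 1999 AND 2014 → -242202
vin=R50: mpg < 10 OR year BETWEEN 1999 AND 2014 → -23641
vin=R66: mpg < 10 OR year BETWEEN 1999 AND 2014 → -62234
vin=R76: mpg < 10 OR year BETWEEN 1999 AND 2014 → -170077
vin=R82: mpg < 37 AND year > 2013 → 178726
vin=R85: mpg < 10 OR year BETWEEN 1999 AND 2014 → -206419
vin=R87: mpg < 37 AND year > 2013 → 219564
vin=R91: mpg < 10 OR year BETWEEN 1999 AND 2014 → -209934
vin=R95: mpg < 46 OR year < 2003 → 125373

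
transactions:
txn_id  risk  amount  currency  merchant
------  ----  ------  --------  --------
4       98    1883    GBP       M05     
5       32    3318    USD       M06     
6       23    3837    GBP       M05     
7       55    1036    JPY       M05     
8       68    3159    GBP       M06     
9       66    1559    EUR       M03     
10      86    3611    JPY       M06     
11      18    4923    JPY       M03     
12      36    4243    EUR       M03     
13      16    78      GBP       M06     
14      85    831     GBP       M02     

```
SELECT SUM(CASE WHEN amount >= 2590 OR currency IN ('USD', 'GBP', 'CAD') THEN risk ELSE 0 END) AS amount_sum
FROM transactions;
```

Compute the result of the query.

txn_id=4: ✓ → 98
txn_id=5: ✓ → 32
txn_id=6: ✓ → 23
txn_id=7: ✗
txn_id=8: ✓ → 68
txn_id=9: ✗
txn_id=10: ✓ → 86
txn_id=11: ✓ → 18
txn_id=12: ✓ → 36
txn_id=13: ✓ → 16
txn_id=14: ✓ → 85
amount_sum = 98 + 32 + 23 + 68 + 86 + 18 + 36 + 16 + 85 = 462

462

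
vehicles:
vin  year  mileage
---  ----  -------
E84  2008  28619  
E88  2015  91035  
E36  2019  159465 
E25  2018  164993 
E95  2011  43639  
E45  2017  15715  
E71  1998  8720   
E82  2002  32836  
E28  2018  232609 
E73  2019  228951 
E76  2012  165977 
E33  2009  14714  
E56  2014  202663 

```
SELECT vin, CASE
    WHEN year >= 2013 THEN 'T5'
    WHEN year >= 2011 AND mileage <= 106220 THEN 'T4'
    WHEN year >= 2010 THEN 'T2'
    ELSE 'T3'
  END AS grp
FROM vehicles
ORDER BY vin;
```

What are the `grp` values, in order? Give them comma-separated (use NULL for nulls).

vin=E25: year >= 2013 → T5
vin=E28: year >= 2013 → T5
vin=E33: ELSE → T3
vin=E36: year >= 2013 → T5
vin=E45: year >= 2013 → T5
vin=E56: year >= 2013 → T5
vin=E71: ELSE → T3
vin=E73: year >= 2013 → T5
vin=E76: year >= 2010 → T2
vin=E82: ELSE → T3
vin=E84: ELSE → T3
vin=E88: year >= 2013 → T5
vin=E95: year >= 2011 AND mileage <= 106220 → T4

T5, T5, T3, T5, T5, T5, T3, T5, T2, T3, T3, T5, T4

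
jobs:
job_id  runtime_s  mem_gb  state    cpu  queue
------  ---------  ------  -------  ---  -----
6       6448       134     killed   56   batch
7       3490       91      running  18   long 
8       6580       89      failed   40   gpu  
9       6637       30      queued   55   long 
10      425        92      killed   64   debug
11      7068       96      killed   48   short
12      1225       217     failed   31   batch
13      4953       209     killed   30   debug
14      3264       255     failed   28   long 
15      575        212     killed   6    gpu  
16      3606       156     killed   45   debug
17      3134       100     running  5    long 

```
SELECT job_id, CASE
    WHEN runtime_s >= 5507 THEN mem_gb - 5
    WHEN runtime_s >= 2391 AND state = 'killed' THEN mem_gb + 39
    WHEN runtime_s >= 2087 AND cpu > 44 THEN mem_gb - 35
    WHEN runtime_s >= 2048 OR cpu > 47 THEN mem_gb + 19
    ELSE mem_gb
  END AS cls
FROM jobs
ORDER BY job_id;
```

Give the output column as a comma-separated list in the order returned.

job_id=6: runtime_s >= 5507 → 129
job_id=7: runtime_s >= 2048 OR cpu > 47 → 110
job_id=8: runtime_s >= 5507 → 84
job_id=9: runtime_s >= 5507 → 25
job_id=10: runtime_s >= 2048 OR cpu > 47 → 111
job_id=11: runtime_s >= 5507 → 91
job_id=12: ELSE → 217
job_id=13: runtime_s >= 2391 AND state = 'killed' → 248
job_id=14: runtime_s >= 2048 OR cpu > 47 → 274
job_id=15: ELSE → 212
job_id=16: runtime_s >= 2391 AND state = 'killed' → 195
job_id=17: runtime_s >= 2048 OR cpu > 47 → 119

129, 110, 84, 25, 111, 91, 217, 248, 274, 212, 195, 119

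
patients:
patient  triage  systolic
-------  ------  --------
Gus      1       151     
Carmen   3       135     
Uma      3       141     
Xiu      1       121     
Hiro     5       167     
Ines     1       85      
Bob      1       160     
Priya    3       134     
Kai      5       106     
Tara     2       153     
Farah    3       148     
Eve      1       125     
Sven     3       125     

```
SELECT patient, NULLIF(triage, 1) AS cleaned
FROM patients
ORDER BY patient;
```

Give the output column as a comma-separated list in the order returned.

patient=Bob: triage=1 vs 1: equal → NULL
patient=Carmen: triage=3 vs 1: differ → 3
patient=Eve: triage=1 vs 1: equal → NULL
patient=Farah: triage=3 vs 1: differ → 3
patient=Gus: triage=1 vs 1: equal → NULL
patient=Hiro: triage=5 vs 1: differ → 5
patient=Ines: triage=1 vs 1: equal → NULL
patient=Kai: triage=5 vs 1: differ → 5
patient=Priya: triage=3 vs 1: differ → 3
patient=Sven: triage=3 vs 1: differ → 3
patient=Tara: triage=2 vs 1: differ → 2
patient=Uma: triage=3 vs 1: differ → 3
patient=Xiu: triage=1 vs 1: equal → NULL

NULL, 3, NULL, 3, NULL, 5, NULL, 5, 3, 3, 2, 3, NULL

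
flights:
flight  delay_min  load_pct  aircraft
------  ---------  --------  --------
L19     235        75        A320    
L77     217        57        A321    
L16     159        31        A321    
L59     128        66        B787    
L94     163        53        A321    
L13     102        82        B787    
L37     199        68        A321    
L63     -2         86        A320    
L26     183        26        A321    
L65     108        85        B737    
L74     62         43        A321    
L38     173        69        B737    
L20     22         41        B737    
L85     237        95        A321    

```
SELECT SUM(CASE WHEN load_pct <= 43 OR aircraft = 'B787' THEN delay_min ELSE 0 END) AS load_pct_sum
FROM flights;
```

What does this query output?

flight=L19: ✗
flight=L77: ✗
flight=L16: ✓ → 159
flight=L59: ✓ → 128
flight=L94: ✗
flight=L13: ✓ → 102
flight=L37: ✗
flight=L63: ✗
flight=L26: ✓ → 183
flight=L65: ✗
flight=L74: ✓ → 62
flight=L38: ✗
flight=L20: ✓ → 22
flight=L85: ✗
load_pct_sum = 159 + 128 + 102 + 183 + 62 + 22 = 656

656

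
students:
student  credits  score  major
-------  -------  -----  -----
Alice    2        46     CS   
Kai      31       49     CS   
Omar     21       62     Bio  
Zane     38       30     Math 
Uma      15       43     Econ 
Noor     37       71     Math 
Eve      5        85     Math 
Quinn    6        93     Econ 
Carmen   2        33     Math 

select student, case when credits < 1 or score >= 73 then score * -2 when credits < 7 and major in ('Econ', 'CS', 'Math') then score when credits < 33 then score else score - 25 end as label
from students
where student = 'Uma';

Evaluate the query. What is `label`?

student = Uma: credits=15, score=43, major=Econ.
credits < 1 or score >= 73 → false
credits < 7 and major in ('Econ', 'CS', 'Math') → false
credits < 33 → true → 43

43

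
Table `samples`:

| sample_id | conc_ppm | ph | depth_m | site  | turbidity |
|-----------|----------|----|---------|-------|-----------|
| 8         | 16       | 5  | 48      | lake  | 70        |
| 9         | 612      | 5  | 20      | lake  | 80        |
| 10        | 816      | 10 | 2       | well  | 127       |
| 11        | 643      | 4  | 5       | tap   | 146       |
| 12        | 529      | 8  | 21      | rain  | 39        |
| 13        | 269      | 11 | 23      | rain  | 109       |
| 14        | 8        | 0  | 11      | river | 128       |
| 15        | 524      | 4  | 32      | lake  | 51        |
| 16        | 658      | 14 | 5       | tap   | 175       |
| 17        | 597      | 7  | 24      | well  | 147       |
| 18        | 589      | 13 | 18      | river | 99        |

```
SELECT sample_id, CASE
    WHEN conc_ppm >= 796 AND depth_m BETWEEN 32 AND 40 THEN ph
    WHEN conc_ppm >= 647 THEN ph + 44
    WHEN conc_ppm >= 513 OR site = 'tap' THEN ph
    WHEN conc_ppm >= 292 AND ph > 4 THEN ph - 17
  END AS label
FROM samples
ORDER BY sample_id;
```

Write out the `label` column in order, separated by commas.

NULL, 5, 54, 4, 8, NULL, NULL, 4, 58, 7, 13

sample_id=8: (no match → NULL) → NULL
sample_id=9: conc_ppm >= 513 OR site = 'tap' → 5
sample_id=10: conc_ppm >= 647 → 54
sample_id=11: conc_ppm >= 513 OR site = 'tap' → 4
sample_id=12: conc_ppm >= 513 OR site = 'tap' → 8
sample_id=13: (no match → NULL) → NULL
sample_id=14: (no match → NULL) → NULL
sample_id=15: conc_ppm >= 513 OR site = 'tap' → 4
sample_id=16: conc_ppm >= 647 → 58
sample_id=17: conc_ppm >= 513 OR site = 'tap' → 7
sample_id=18: conc_ppm >= 513 OR site = 'tap' → 13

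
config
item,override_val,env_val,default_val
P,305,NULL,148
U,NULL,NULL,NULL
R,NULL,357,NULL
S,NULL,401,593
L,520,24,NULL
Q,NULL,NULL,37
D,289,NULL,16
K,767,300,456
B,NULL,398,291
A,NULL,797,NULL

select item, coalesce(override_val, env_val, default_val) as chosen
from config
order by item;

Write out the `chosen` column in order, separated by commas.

item=A: override_val=NULL, env_val=797 → 797
item=B: override_val=NULL, env_val=398 → 398
item=D: override_val=289 → 289
item=K: override_val=767 → 767
item=L: override_val=520 → 520
item=P: override_val=305 → 305
item=Q: override_val=NULL, env_val=NULL, default_val=37 → 37
item=R: override_val=NULL, env_val=357 → 357
item=S: override_val=NULL, env_val=401 → 401
item=U: override_val=NULL, env_val=NULL, default_val=NULL (all NULL) → NULL

797, 398, 289, 767, 520, 305, 37, 357, 401, NULL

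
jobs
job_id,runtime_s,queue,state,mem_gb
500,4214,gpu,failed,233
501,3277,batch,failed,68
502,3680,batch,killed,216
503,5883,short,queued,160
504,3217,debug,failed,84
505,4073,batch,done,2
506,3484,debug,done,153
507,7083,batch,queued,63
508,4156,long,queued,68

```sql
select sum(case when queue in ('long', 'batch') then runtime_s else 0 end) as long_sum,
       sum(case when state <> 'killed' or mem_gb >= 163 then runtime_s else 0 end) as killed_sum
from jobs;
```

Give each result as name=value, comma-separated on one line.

[long_sum: queue in ('long', 'batch')]
job_id=500: ✗
job_id=501: ✓ → 3277
job_id=502: ✓ → 3680
job_id=503: ✗
job_id=504: ✗
job_id=505: ✓ → 4073
job_id=506: ✗
job_id=507: ✓ → 7083
job_id=508: ✓ → 4156
long_sum = 3277 + 3680 + 4073 + 7083 + 4156 = 22269
—
[killed_sum: state <> 'killed' or mem_gb >= 163]
job_id=500: ✓ → 4214
job_id=501: ✓ → 3277
job_id=502: ✓ → 3680
job_id=503: ✓ → 5883
job_id=504: ✓ → 3217
job_id=505: ✓ → 4073
job_id=506: ✓ → 3484
job_id=507: ✓ → 7083
job_id=508: ✓ → 4156
killed_sum = 4214 + 3277 + 3680 + 5883 + 3217 + 4073 + 3484 + 7083 + 4156 = 39067

long_sum=22269, killed_sum=39067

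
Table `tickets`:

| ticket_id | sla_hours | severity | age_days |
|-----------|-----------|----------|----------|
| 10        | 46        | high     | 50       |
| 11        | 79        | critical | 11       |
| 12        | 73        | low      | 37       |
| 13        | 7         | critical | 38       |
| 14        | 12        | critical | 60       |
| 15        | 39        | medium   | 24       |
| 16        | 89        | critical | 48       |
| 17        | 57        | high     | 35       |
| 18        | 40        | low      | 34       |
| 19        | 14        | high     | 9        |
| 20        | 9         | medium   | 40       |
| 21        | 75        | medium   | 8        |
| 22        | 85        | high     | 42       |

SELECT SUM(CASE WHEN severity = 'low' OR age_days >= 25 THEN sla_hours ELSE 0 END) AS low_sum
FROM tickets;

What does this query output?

418

ticket_id=10: ✓ → 46
ticket_id=11: ✗
ticket_id=12: ✓ → 73
ticket_id=13: ✓ → 7
ticket_id=14: ✓ → 12
ticket_id=15: ✗
ticket_id=16: ✓ → 89
ticket_id=17: ✓ → 57
ticket_id=18: ✓ → 40
ticket_id=19: ✗
ticket_id=20: ✓ → 9
ticket_id=21: ✗
ticket_id=22: ✓ → 85
low_sum = 46 + 73 + 7 + 12 + 89 + 57 + 40 + 9 + 85 = 418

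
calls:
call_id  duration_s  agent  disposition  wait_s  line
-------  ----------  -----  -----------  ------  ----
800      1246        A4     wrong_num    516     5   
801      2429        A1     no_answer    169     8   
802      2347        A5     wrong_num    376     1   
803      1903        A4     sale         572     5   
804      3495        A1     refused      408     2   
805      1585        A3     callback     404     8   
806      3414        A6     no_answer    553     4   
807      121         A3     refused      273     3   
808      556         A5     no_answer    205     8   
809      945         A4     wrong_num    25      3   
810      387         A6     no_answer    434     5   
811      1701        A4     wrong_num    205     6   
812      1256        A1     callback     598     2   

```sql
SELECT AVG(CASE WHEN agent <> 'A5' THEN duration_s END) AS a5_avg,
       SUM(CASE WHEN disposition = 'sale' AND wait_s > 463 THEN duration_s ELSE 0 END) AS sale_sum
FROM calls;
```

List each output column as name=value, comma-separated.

[a5_avg: agent <> 'A5']
call_id=800: ✓ → 1246
call_id=801: ✓ → 2429
call_id=802: ✗
call_id=803: ✓ → 1903
call_id=804: ✓ → 3495
call_id=805: ✓ → 1585
call_id=806: ✓ → 3414
call_id=807: ✓ → 121
call_id=808: ✗
call_id=809: ✓ → 945
call_id=810: ✓ → 387
call_id=811: ✓ → 1701
call_id=812: ✓ → 1256
a5_avg = (1246 + 2429 + 1903 + 3495 + 1585 + 3414 + 121 + 945 + 387 + 1701 + 1256) / 11 = 1680.1818181818
—
[sale_sum: disposition = 'sale' AND wait_s > 463]
call_id=800: ✗
call_id=801: ✗
call_id=802: ✗
call_id=803: ✓ → 1903
call_id=804: ✗
call_id=805: ✗
call_id=806: ✗
call_id=807: ✗
call_id=808: ✗
call_id=809: ✗
call_id=810: ✗
call_id=811: ✗
call_id=812: ✗
sale_sum = 1903

a5_avg=1680.1818181818, sale_sum=1903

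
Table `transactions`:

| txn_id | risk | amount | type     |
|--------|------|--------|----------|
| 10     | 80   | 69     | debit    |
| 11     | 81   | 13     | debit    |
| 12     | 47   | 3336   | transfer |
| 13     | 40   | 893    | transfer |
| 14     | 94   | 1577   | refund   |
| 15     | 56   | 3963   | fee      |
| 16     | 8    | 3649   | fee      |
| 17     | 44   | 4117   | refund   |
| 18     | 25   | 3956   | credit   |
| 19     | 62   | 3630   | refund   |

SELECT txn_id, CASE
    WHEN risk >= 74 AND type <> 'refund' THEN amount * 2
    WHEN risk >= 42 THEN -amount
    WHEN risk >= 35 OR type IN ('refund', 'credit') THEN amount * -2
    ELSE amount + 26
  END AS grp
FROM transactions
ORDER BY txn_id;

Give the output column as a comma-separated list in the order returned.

txn_id=10: risk >= 74 AND type <> 'refund' → 138
txn_id=11: risk >= 74 AND type <> 'refund' → 26
txn_id=12: risk >= 42 → -3336
txn_id=13: risk >= 35 OR type IN ('refund', 'credit') → -1786
txn_id=14: risk >= 42 → -1577
txn_id=15: risk >= 42 → -3963
txn_id=16: ELSE → 3675
txn_id=17: risk >= 42 → -4117
txn_id=18: risk >= 35 OR type IN ('refund', 'credit') → -7912
txn_id=19: risk >= 42 → -3630

138, 26, -3336, -1786, -1577, -3963, 3675, -4117, -7912, -3630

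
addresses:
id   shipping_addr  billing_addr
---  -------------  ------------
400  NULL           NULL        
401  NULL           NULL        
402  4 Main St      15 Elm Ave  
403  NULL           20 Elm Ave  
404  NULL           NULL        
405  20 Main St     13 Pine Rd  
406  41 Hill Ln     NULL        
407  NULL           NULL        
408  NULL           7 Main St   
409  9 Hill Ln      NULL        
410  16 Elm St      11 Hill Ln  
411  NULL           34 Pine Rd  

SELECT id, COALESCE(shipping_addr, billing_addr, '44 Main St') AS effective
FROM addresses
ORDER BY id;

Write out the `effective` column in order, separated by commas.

44 Main St, 44 Main St, 4 Main St, 20 Elm Ave, 44 Main St, 20 Main St, 41 Hill Ln, 44 Main St, 7 Main St, 9 Hill Ln, 16 Elm St, 34 Pine Rd

id=400: shipping_addr=NULL, billing_addr=NULL, → literal 44 Main St → 44 Main St
id=401: shipping_addr=NULL, billing_addr=NULL, → literal 44 Main St → 44 Main St
id=402: shipping_addr=4 Main St → 4 Main St
id=403: shipping_addr=NULL, billing_addr=20 Elm Ave → 20 Elm Ave
id=404: shipping_addr=NULL, billing_addr=NULL, → literal 44 Main St → 44 Main St
id=405: shipping_addr=20 Main St → 20 Main St
id=406: shipping_addr=41 Hill Ln → 41 Hill Ln
id=407: shipping_addr=NULL, billing_addr=NULL, → literal 44 Main St → 44 Main St
id=408: shipping_addr=NULL, billing_addr=7 Main St → 7 Main St
id=409: shipping_addr=9 Hill Ln → 9 Hill Ln
id=410: shipping_addr=16 Elm St → 16 Elm St
id=411: shipping_addr=NULL, billing_addr=34 Pine Rd → 34 Pine Rd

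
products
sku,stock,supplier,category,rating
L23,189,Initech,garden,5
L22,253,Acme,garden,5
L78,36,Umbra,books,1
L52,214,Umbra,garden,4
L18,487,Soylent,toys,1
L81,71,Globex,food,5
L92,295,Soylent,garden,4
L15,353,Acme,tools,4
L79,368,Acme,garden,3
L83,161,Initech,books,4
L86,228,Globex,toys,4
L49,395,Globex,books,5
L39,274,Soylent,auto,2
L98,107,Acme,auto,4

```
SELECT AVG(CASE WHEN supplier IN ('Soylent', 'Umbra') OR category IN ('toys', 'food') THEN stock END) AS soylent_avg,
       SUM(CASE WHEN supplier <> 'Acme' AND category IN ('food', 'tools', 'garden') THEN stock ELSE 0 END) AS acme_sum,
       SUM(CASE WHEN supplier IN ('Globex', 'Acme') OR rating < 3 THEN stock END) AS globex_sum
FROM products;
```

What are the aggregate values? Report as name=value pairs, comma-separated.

[soylent_avg: supplier IN ('Soylent', 'Umbra') OR category IN ('toys', 'food')]
sku=L23: ✗
sku=L22: ✗
sku=L78: ✓ → 36
sku=L52: ✓ → 214
sku=L18: ✓ → 487
sku=L81: ✓ → 71
sku=L92: ✓ → 295
sku=L15: ✗
sku=L79: ✗
sku=L83: ✗
sku=L86: ✓ → 228
sku=L49: ✗
sku=L39: ✓ → 274
sku=L98: ✗
soylent_avg = (36 + 214 + 487 + 71 + 295 + 228 + 274) / 7 = 229.2857142857
—
[acme_sum: supplier <> 'Acme' AND category IN ('food', 'tools', 'garden')]
sku=L23: ✓ → 189
sku=L22: ✗
sku=L78: ✗
sku=L52: ✓ → 214
sku=L18: ✗
sku=L81: ✓ → 71
sku=L92: ✓ → 295
sku=L15: ✗
sku=L79: ✗
sku=L83: ✗
sku=L86: ✗
sku=L49: ✗
sku=L39: ✗
sku=L98: ✗
acme_sum = 189 + 214 + 71 + 295 = 769
—
[globex_sum: supplier IN ('Globex', 'Acme') OR rating < 3]
sku=L23: ✗
sku=L22: ✓ → 253
sku=L78: ✓ → 36
sku=L52: ✗
sku=L18: ✓ → 487
sku=L81: ✓ → 71
sku=L92: ✗
sku=L15: ✓ → 353
sku=L79: ✓ → 368
sku=L83: ✗
sku=L86: ✓ → 228
sku=L49: ✓ → 395
sku=L39: ✓ → 274
sku=L98: ✓ → 107
globex_sum = 253 + 36 + 487 + 71 + 353 + 368 + 228 + 395 + 274 + 107 = 2572

soylent_avg=229.2857142857, acme_sum=769, globex_sum=2572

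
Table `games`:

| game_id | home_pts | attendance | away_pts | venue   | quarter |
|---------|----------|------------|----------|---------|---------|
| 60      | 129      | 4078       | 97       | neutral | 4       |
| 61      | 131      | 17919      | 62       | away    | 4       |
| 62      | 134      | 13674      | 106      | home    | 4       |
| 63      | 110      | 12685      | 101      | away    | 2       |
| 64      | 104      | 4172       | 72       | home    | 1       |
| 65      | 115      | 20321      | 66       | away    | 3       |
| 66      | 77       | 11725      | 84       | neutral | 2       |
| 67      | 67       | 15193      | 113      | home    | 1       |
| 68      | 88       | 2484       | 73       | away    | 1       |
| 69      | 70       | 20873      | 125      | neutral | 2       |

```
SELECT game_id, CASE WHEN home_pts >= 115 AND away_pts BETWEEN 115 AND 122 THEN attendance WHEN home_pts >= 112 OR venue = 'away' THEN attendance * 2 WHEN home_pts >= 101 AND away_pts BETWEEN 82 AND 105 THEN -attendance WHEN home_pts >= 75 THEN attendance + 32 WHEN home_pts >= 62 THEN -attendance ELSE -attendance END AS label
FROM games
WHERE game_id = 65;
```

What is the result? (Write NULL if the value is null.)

40642

game_id = 65: home_pts=115, attendance=20321, away_pts=66, venue=away, quarter=3.
home_pts >= 115 AND away_pts BETWEEN 115 AND 122 → false
home_pts >= 112 OR venue = 'away' → true → 40642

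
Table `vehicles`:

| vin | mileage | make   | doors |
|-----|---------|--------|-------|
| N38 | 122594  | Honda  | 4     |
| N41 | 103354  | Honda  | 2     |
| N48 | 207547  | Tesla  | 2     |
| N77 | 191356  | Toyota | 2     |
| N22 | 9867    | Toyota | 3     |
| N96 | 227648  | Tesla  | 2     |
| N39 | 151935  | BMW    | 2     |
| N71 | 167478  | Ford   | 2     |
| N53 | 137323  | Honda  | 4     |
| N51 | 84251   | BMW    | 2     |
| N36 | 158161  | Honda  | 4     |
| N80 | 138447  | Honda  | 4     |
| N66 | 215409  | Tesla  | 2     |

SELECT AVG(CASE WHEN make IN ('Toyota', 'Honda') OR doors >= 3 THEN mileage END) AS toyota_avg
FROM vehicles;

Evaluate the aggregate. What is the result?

vin=N38: ✓ → 122594
vin=N41: ✓ → 103354
vin=N48: ✗
vin=N77: ✓ → 191356
vin=N22: ✓ → 9867
vin=N96: ✗
vin=N39: ✗
vin=N71: ✗
vin=N53: ✓ → 137323
vin=N51: ✗
vin=N36: ✓ → 158161
vin=N80: ✓ → 138447
vin=N66: ✗
toyota_avg = (122594 + 103354 + 191356 + 9867 + 137323 + 158161 + 138447) / 7 = 123014.5714285714

123014.5714285714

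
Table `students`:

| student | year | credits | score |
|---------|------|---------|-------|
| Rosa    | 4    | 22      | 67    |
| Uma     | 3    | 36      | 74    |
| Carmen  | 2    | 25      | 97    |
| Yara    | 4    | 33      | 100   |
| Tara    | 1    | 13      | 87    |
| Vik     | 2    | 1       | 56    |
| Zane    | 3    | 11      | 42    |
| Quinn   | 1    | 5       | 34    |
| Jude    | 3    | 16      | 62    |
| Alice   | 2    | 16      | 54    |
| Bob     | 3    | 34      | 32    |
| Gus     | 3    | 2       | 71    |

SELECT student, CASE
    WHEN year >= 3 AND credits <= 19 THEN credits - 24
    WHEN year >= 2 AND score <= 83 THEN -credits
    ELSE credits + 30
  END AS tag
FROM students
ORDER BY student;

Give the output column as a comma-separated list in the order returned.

-16, -34, 55, -22, -8, 35, -22, 43, -36, -1, 63, -13

student=Alice: year >= 2 AND score <= 83 → -16
student=Bob: year >= 2 AND score <= 83 → -34
student=Carmen: ELSE → 55
student=Gus: year >= 3 AND credits <= 19 → -22
student=Jude: year >= 3 AND credits <= 19 → -8
student=Quinn: ELSE → 35
student=Rosa: year >= 2 AND score <= 83 → -22
student=Tara: ELSE → 43
student=Uma: year >= 2 AND score <= 83 → -36
student=Vik: year >= 2 AND score <= 83 → -1
student=Yara: ELSE → 63
student=Zane: year >= 3 AND credits <= 19 → -13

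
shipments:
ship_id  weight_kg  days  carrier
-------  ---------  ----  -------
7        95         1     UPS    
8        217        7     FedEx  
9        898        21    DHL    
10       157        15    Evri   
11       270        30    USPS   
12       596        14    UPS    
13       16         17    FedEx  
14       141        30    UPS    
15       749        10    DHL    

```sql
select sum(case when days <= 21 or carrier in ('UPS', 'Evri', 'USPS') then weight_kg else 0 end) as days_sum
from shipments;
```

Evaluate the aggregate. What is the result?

ship_id=7: ✓ → 95
ship_id=8: ✓ → 217
ship_id=9: ✓ → 898
ship_id=10: ✓ → 157
ship_id=11: ✓ → 270
ship_id=12: ✓ → 596
ship_id=13: ✓ → 16
ship_id=14: ✓ → 141
ship_id=15: ✓ → 749
days_sum = 95 + 217 + 898 + 157 + 270 + 596 + 16 + 141 + 749 = 3139

3139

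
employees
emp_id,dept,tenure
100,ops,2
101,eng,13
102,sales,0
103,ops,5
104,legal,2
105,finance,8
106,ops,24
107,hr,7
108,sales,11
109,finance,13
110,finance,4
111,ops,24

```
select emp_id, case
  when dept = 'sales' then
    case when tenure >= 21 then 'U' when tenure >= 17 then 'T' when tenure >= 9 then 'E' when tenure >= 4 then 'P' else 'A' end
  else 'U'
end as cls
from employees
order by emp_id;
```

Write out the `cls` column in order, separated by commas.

U, U, A, U, U, U, U, U, E, U, U, U

emp_id=100: dept='ops' → outer ELSE → U
emp_id=101: dept='eng' → outer ELSE → U
emp_id=102: dept='sales' → inner[ELSE] → A
emp_id=103: dept='ops' → outer ELSE → U
emp_id=104: dept='legal' → outer ELSE → U
emp_id=105: dept='finance' → outer ELSE → U
emp_id=106: dept='ops' → outer ELSE → U
emp_id=107: dept='hr' → outer ELSE → U
emp_id=108: dept='sales' → inner[tenure >= 9] → E
emp_id=109: dept='finance' → outer ELSE → U
emp_id=110: dept='finance' → outer ELSE → U
emp_id=111: dept='ops' → outer ELSE → U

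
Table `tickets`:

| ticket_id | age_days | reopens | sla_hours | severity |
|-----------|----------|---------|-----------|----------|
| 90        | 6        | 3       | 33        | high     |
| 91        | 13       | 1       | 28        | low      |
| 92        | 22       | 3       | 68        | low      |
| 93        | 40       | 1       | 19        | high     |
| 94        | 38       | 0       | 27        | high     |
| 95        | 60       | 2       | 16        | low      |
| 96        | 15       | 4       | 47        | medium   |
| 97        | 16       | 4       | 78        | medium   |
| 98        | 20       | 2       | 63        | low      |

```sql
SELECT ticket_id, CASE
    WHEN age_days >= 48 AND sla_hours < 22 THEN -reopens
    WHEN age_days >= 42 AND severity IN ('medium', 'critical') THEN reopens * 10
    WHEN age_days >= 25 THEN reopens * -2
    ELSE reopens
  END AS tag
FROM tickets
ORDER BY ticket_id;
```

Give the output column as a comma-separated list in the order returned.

ticket_id=90: ELSE → 3
ticket_id=91: ELSE → 1
ticket_id=92: ELSE → 3
ticket_id=93: age_days >= 25 → -2
ticket_id=94: age_days >= 25 → 0
ticket_id=95: age_days >= 48 AND sla_hours < 22 → -2
ticket_id=96: ELSE → 4
ticket_id=97: ELSE → 4
ticket_id=98: ELSE → 2

3, 1, 3, -2, 0, -2, 4, 4, 2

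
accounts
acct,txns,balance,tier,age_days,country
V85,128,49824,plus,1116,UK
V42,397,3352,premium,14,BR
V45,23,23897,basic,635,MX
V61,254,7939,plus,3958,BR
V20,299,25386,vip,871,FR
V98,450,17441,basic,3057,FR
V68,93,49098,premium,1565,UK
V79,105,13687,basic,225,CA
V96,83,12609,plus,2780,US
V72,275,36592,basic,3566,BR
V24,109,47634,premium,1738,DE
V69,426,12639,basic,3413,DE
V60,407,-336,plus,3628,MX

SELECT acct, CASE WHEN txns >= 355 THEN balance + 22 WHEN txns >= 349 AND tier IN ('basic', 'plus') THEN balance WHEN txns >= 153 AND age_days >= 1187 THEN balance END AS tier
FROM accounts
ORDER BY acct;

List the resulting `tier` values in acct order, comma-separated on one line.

NULL, NULL, 3374, NULL, -314, 7939, NULL, 12661, 36592, NULL, NULL, NULL, 17463

acct=V20: (no match → NULL) → NULL
acct=V24: (no match → NULL) → NULL
acct=V42: txns >= 355 → 3374
acct=V45: (no match → NULL) → NULL
acct=V60: txns >= 355 → -314
acct=V61: txns >= 153 AND age_days >= 1187 → 7939
acct=V68: (no match → NULL) → NULL
acct=V69: txns >= 355 → 12661
acct=V72: txns >= 153 AND age_days >= 1187 → 36592
acct=V79: (no match → NULL) → NULL
acct=V85: (no match → NULL) → NULL
acct=V96: (no match → NULL) → NULL
acct=V98: txns >= 355 → 17463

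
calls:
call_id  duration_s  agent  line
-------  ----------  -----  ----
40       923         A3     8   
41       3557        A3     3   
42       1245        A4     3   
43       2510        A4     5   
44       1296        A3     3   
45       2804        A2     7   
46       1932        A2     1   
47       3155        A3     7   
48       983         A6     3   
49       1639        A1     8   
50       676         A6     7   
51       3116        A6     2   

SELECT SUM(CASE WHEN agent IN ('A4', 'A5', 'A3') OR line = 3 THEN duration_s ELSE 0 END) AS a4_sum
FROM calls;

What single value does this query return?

13669

call_id=40: ✓ → 923
call_id=41: ✓ → 3557
call_id=42: ✓ → 1245
call_id=43: ✓ → 2510
call_id=44: ✓ → 1296
call_id=45: ✗
call_id=46: ✗
call_id=47: ✓ → 3155
call_id=48: ✓ → 983
call_id=49: ✗
call_id=50: ✗
call_id=51: ✗
a4_sum = 923 + 3557 + 1245 + 2510 + 1296 + 3155 + 983 = 13669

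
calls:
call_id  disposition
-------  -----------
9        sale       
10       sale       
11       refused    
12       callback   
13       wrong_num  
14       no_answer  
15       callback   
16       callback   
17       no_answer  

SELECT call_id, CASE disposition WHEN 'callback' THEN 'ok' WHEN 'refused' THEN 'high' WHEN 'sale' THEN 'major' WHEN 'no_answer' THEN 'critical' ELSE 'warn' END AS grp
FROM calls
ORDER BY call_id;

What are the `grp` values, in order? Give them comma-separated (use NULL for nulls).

major, major, high, ok, warn, critical, ok, ok, critical

call_id=9: disposition='sale' → major
call_id=10: disposition='sale' → major
call_id=11: disposition='refused' → high
call_id=12: disposition='callback' → ok
call_id=13: ELSE → warn
call_id=14: disposition='no_answer' → critical
call_id=15: disposition='callback' → ok
call_id=16: disposition='callback' → ok
call_id=17: disposition='no_answer' → critical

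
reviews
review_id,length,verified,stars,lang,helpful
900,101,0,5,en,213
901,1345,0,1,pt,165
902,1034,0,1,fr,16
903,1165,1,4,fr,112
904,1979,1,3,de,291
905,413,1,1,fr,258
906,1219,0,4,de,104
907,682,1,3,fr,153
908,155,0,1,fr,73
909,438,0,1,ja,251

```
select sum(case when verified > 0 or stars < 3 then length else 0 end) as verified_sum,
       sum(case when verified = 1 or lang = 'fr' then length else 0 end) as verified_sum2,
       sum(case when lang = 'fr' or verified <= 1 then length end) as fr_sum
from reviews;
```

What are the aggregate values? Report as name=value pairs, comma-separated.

[verified_sum: verified > 0 or stars < 3]
review_id=900: ✗
review_id=901: ✓ → 1345
review_id=902: ✓ → 1034
review_id=903: ✓ → 1165
review_id=904: ✓ → 1979
review_id=905: ✓ → 413
review_id=906: ✗
review_id=907: ✓ → 682
review_id=908: ✓ → 155
review_id=909: ✓ → 438
verified_sum = 1345 + 1034 + 1165 + 1979 + 413 + 682 + 155 + 438 = 7211
—
[verified_sum2: verified = 1 or lang = 'fr']
review_id=900: ✗
review_id=901: ✗
review_id=902: ✓ → 1034
review_id=903: ✓ → 1165
review_id=904: ✓ → 1979
review_id=905: ✓ → 413
review_id=906: ✗
review_id=907: ✓ → 682
review_id=908: ✓ → 155
review_id=909: ✗
verified_sum2 = 1034 + 1165 + 1979 + 413 + 682 + 155 = 5428
—
[fr_sum: lang = 'fr' or verified <= 1]
review_id=900: ✓ → 101
review_id=901: ✓ → 1345
review_id=902: ✓ → 1034
review_id=903: ✓ → 1165
review_id=904: ✓ → 1979
review_id=905: ✓ → 413
review_id=906: ✓ → 1219
review_id=907: ✓ → 682
review_id=908: ✓ → 155
review_id=909: ✓ → 438
fr_sum = 101 + 1345 + 1034 + 1165 + 1979 + 413 + 1219 + 682 + 155 + 438 = 8531

verified_sum=7211, verified_sum2=5428, fr_sum=8531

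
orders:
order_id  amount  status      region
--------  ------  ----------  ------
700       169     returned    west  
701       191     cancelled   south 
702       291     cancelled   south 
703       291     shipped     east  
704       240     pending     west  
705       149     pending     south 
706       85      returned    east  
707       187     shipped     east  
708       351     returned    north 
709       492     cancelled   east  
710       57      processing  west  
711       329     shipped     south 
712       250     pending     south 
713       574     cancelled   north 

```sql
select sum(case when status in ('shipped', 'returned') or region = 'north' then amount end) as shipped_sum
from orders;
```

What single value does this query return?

order_id=700: ✓ → 169
order_id=701: ✗
order_id=702: ✗
order_id=703: ✓ → 291
order_id=704: ✗
order_id=705: ✗
order_id=706: ✓ → 85
order_id=707: ✓ → 187
order_id=708: ✓ → 351
order_id=709: ✗
order_id=710: ✗
order_id=711: ✓ → 329
order_id=712: ✗
order_id=713: ✓ → 574
shipped_sum = 169 + 291 + 85 + 187 + 351 + 329 + 574 = 1986

1986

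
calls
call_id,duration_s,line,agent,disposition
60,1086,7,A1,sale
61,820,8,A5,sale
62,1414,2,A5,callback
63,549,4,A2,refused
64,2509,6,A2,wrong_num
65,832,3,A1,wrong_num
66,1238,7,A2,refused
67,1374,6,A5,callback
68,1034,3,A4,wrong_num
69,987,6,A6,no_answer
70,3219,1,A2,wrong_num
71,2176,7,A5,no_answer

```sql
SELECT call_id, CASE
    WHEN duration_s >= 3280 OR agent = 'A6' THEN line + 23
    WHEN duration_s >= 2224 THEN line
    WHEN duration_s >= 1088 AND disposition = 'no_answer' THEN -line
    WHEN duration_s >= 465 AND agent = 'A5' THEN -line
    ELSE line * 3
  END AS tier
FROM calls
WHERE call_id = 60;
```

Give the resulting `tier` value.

21

call_id = 60: duration_s=1086, line=7, agent=A1, disposition=sale.
duration_s >= 3280 OR agent = 'A6' → false
duration_s >= 2224 → false
duration_s >= 1088 AND disposition = 'no_answer' → false
duration_s >= 465 AND agent = 'A5' → false
No prior WHEN matched → ELSE → 21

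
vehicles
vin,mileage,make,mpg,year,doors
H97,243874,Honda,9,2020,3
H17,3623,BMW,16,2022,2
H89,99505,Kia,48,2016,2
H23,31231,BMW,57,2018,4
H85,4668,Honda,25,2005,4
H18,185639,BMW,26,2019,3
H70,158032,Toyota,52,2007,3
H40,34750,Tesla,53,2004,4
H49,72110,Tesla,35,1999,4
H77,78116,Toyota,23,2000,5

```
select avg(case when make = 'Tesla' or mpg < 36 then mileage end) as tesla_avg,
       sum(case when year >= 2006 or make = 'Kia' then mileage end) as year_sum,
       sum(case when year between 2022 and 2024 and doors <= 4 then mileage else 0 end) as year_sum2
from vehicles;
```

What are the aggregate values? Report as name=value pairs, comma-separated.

[tesla_avg: make = 'Tesla' or mpg < 36]
vin=H97: ✓ → 243874
vin=H17: ✓ → 3623
vin=H89: ✗
vin=H23: ✗
vin=H85: ✓ → 4668
vin=H18: ✓ → 185639
vin=H70: ✗
vin=H40: ✓ → 34750
vin=H49: ✓ → 72110
vin=H77: ✓ → 78116
tesla_avg = (243874 + 3623 + 4668 + 185639 + 34750 + 72110 + 78116) / 7 = 88968.5714285714
—
[year_sum: year >= 2006 or make = 'Kia']
vin=H97: ✓ → 243874
vin=H17: ✓ → 3623
vin=H89: ✓ → 99505
vin=H23: ✓ → 31231
vin=H85: ✗
vin=H18: ✓ → 185639
vin=H70: ✓ → 158032
vin=H40: ✗
vin=H49: ✗
vin=H77: ✗
year_sum = 243874 + 3623 + 99505 + 31231 + 185639 + 158032 = 721904
—
[year_sum2: year between 2022 and 2024 and doors <= 4]
vin=H97: ✗
vin=H17: ✓ → 3623
vin=H89: ✗
vin=H23: ✗
vin=H85: ✗
vin=H18: ✗
vin=H70: ✗
vin=H40: ✗
vin=H49: ✗
vin=H77: ✗
year_sum2 = 3623

tesla_avg=88968.5714285714, year_sum=721904, year_sum2=3623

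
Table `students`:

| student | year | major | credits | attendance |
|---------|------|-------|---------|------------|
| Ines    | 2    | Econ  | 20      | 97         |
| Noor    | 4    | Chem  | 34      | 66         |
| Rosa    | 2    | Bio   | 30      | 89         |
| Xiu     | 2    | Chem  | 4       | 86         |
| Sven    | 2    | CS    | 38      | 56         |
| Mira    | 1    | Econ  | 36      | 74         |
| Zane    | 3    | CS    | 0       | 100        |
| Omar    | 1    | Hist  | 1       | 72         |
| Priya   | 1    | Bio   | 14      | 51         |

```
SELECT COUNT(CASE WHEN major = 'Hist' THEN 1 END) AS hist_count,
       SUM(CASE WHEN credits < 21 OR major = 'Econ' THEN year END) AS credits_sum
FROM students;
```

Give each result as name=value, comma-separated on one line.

hist_count=1, credits_sum=10

[hist_count: major = 'Hist']
student=Ines: ✗
student=Noor: ✗
student=Rosa: ✗
student=Xiu: ✗
student=Sven: ✗
student=Mira: ✗
student=Zane: ✗
student=Omar: ✓ → 1
student=Priya: ✗
hist_count = COUNT(1) = 1
—
[credits_sum: credits < 21 OR major = 'Econ']
student=Ines: ✓ → 2
student=Noor: ✗
student=Rosa: ✗
student=Xiu: ✓ → 2
student=Sven: ✗
student=Mira: ✓ → 1
student=Zane: ✓ → 3
student=Omar: ✓ → 1
student=Priya: ✓ → 1
credits_sum = 2 + 2 + 1 + 3 + 1 + 1 = 10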